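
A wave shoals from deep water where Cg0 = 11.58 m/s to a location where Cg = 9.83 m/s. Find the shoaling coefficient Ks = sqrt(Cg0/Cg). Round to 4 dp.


Ks = sqrt(Cg0 / Cg)
Ks = sqrt(11.58 / 9.83)
Ks = sqrt(1.1780)
Ks = 1.0854

1.0854


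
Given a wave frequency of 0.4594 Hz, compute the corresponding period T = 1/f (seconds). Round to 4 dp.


T = 1 / f
T = 1 / 0.4594
T = 2.1768 s

2.1768


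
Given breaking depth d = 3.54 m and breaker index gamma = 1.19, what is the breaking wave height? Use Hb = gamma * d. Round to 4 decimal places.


Hb = gamma * d
Hb = 1.19 * 3.54
Hb = 4.2126 m

4.2126


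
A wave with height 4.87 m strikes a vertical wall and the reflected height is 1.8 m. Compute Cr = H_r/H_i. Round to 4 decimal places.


Cr = H_r / H_i
Cr = 1.8 / 4.87
Cr = 0.3696

0.3696


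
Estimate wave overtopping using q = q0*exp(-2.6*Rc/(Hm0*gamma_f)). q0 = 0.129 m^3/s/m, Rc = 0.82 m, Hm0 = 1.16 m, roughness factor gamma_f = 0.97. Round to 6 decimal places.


q = q0 * exp(-2.6 * Rc / (Hm0 * gamma_f))
Exponent = -2.6 * 0.82 / (1.16 * 0.97)
= -2.6 * 0.82 / 1.1252
= -1.894774
exp(-1.894774) = 0.150352
q = 0.129 * 0.150352
q = 0.019395 m^3/s/m

0.019395


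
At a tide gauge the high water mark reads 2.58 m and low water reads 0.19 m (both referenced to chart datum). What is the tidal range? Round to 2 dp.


Tidal range = High water - Low water
Tidal range = 2.58 - (0.19)
Tidal range = 2.39 m

2.39


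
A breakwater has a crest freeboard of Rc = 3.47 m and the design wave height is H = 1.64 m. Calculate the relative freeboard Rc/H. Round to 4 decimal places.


Relative freeboard = Rc / H
= 3.47 / 1.64
= 2.1159

2.1159


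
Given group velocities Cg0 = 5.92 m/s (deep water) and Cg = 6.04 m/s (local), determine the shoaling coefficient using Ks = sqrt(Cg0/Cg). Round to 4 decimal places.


Ks = sqrt(Cg0 / Cg)
Ks = sqrt(5.92 / 6.04)
Ks = sqrt(0.9801)
Ks = 0.9900

0.9900


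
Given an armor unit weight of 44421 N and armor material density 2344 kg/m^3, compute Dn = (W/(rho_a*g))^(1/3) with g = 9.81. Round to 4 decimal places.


V = W / (rho_a * g)
V = 44421 / (2344 * 9.81)
V = 44421 / 22994.64
V = 1.931798 m^3
Dn = V^(1/3) = 1.931798^(1/3)
Dn = 1.2454 m

1.2454


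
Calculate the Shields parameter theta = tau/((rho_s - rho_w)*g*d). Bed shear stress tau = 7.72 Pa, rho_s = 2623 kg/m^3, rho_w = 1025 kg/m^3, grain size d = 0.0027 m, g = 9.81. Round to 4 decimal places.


theta = tau / ((rho_s - rho_w) * g * d)
rho_s - rho_w = 2623 - 1025 = 1598
Denominator = 1598 * 9.81 * 0.0027 = 42.326226
theta = 7.72 / 42.326226
theta = 0.1824

0.1824


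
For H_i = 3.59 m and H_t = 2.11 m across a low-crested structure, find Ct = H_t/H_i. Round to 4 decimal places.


Ct = H_t / H_i
Ct = 2.11 / 3.59
Ct = 0.5877

0.5877


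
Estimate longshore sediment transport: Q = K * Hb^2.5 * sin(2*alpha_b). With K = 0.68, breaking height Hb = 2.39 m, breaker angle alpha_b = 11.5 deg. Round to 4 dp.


Q = K * Hb^2.5 * sin(2 * alpha_b)
Hb^2.5 = 2.39^2.5 = 8.830692
sin(2 * 11.5) = sin(23.0) = 0.390731
Q = 0.68 * 8.830692 * 0.390731
Q = 2.3463 m^3/s

2.3463


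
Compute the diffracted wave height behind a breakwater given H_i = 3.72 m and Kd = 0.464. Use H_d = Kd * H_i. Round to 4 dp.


H_d = Kd * H_i
H_d = 0.464 * 3.72
H_d = 1.7261 m

1.7261


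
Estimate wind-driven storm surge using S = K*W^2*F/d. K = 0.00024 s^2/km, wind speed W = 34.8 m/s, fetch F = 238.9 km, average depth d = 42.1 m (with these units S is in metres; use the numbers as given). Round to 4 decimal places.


S = K * W^2 * F / d
W^2 = 34.8^2 = 1211.04
S = 0.00024 * 1211.04 * 238.9 / 42.1
Numerator = 0.00024 * 1211.04 * 238.9 = 69.436189
S = 69.436189 / 42.1 = 1.6493 m

1.6493


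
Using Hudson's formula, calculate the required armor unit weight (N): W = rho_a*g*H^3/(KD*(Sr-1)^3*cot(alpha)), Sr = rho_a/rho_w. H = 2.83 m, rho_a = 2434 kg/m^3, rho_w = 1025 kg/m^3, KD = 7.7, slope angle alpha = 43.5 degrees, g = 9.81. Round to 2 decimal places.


Sr = rho_a / rho_w = 2434 / 1025 = 2.374634
(Sr - 1) = 1.374634
(Sr - 1)^3 = 2.597535
cot(43.5) = 1 / tan(43.5) = 1 / 0.948965 = 1.053780
Numerator = 2434 * 9.81 * 2.83^3 = 541188.9092
Denominator = 7.7 * 2.597535 * 1.053780 = 21.076676
W = 541188.9092 / 21.076676
W = 25677.15 N

25677.15


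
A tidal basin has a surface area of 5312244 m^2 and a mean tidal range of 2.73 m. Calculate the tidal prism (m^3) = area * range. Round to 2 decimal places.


Tidal prism = Area * Tidal range
P = 5312244 * 2.73
P = 14502426.12 m^3

14502426.12


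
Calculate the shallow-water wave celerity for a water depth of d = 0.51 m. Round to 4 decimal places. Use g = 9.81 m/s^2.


Using the shallow-water approximation:
C = sqrt(g * d) = sqrt(9.81 * 0.51)
C = sqrt(5.0031)
C = 2.2368 m/s

2.2368


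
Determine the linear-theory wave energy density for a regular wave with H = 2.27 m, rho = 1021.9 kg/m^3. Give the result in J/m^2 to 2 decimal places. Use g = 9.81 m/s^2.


E = (1/8) * rho * g * H^2
E = (1/8) * 1021.9 * 9.81 * 2.27^2
E = 0.125 * 1021.9 * 9.81 * 5.1529
E = 6457.12 J/m^2

6457.12


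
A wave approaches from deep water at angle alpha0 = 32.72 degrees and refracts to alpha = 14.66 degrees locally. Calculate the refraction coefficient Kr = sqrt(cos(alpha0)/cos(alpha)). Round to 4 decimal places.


Kr = sqrt(cos(alpha0) / cos(alpha))
cos(32.72) = 0.841322
cos(14.66) = 0.967445
Kr = sqrt(0.841322 / 0.967445)
Kr = sqrt(0.869633)
Kr = 0.9325

0.9325


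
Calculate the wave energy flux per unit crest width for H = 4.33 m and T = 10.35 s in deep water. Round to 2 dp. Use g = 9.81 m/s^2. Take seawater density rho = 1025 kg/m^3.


P = rho * g^2 * H^2 * T / (32 * pi)
P = 1025 * 9.81^2 * 4.33^2 * 10.35 / (32 * pi)
P = 1025 * 96.2361 * 18.7489 * 10.35 / 100.53096
P = 190404.92 W/m

190404.92


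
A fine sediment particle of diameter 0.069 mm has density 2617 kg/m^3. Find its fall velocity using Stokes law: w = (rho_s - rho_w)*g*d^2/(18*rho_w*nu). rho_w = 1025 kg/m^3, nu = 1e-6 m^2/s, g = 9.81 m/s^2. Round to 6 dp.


w = (rho_s - rho_w) * g * d^2 / (18 * rho_w * nu)
d = 0.069 mm = 0.000069 m
rho_s - rho_w = 2617 - 1025 = 1592
Numerator = 1592 * 9.81 * (0.000069)^2 = 0.000074355013
Denominator = 18 * 1025 * 1e-6 = 0.018450
w = 0.004030 m/s

0.004030


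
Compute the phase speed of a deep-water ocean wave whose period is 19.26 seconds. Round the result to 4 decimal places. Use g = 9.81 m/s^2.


We use the deep-water celerity formula:
C = g * T / (2 * pi)
C = 9.81 * 19.26 / (2 * 3.14159...)
C = 188.940600 / 6.283185
C = 30.0708 m/s

30.0708


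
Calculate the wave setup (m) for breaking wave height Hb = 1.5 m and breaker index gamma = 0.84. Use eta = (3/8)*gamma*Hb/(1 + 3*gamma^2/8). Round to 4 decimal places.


eta = (3/8) * gamma * Hb / (1 + 3*gamma^2/8)
Numerator = (3/8) * 0.84 * 1.5 = 0.472500
Denominator = 1 + 3*0.84^2/8 = 1 + 0.264600 = 1.264600
eta = 0.472500 / 1.264600
eta = 0.3736 m

0.3736


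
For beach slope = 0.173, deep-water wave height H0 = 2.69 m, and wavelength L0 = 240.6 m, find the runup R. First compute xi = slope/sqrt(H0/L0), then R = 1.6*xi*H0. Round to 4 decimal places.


xi = slope / sqrt(H0/L0)
H0/L0 = 2.69/240.6 = 0.011180
sqrt(0.011180) = 0.105737
xi = 0.173 / 0.105737 = 1.636130
R = 1.6 * xi * H0 = 1.6 * 1.636130 * 2.69
R = 7.0419 m

7.0419


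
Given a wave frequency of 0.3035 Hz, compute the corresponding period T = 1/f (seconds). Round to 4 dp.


T = 1 / f
T = 1 / 0.3035
T = 3.2949 s

3.2949


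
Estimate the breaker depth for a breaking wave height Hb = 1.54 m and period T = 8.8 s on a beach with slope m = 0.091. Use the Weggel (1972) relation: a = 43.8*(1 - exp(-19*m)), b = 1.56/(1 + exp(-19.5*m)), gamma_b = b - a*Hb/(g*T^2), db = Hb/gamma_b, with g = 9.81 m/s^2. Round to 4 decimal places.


a = 43.8 * (1 - exp(-19 * m))
exp(-19 * 0.091) = exp(-1.7290) = 0.177462
a = 43.8 * (1 - 0.177462) = 36.027174
b = 1.56 / (1 + exp(-19.5 * m))
exp(-19.5 * 0.091) = exp(-1.7745) = 0.169568
b = 1.56 / (1 + 0.169568) = 1.333826
Hb / (g * T^2) = 1.54 / (9.81 * 8.8^2) = 1.54 / 759.6864 = 0.00202715
gamma_b = b - a * Hb/(g*T^2) = 1.333826 - 36.027174 * 0.00202715 = 1.260793
db = Hb / gamma_b = 1.54 / 1.260793
db = 1.2215 m

1.2215


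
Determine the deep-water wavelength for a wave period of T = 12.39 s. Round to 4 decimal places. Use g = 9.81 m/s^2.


L0 = g * T^2 / (2 * pi)
L0 = 9.81 * 12.39^2 / (2 * pi)
L0 = 9.81 * 153.5121 / 6.28319
L0 = 1505.9537 / 6.28319
L0 = 239.6800 m

239.6800


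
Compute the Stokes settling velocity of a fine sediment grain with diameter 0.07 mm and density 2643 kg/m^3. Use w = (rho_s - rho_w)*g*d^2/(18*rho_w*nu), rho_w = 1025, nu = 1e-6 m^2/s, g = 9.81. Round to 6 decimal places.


w = (rho_s - rho_w) * g * d^2 / (18 * rho_w * nu)
d = 0.07 mm = 0.000070 m
rho_s - rho_w = 2643 - 1025 = 1618
Numerator = 1618 * 9.81 * (0.000070)^2 = 0.000077775642
Denominator = 18 * 1025 * 1e-6 = 0.018450
w = 0.004215 m/s

0.004215


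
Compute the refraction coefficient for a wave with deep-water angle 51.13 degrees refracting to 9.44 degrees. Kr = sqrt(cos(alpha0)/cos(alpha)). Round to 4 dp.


Kr = sqrt(cos(alpha0) / cos(alpha))
cos(51.13) = 0.627555
cos(9.44) = 0.986458
Kr = sqrt(0.627555 / 0.986458)
Kr = sqrt(0.636171)
Kr = 0.7976

0.7976


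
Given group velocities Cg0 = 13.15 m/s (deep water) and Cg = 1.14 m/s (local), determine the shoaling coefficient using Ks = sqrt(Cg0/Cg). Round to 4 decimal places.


Ks = sqrt(Cg0 / Cg)
Ks = sqrt(13.15 / 1.14)
Ks = sqrt(11.5351)
Ks = 3.3963

3.3963


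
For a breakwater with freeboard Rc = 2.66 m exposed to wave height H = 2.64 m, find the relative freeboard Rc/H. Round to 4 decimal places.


Relative freeboard = Rc / H
= 2.66 / 2.64
= 1.0076

1.0076


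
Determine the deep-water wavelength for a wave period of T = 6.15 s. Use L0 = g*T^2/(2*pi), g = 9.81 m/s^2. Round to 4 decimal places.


L0 = g * T^2 / (2 * pi)
L0 = 9.81 * 6.15^2 / (2 * pi)
L0 = 9.81 * 37.8225 / 6.28319
L0 = 371.0387 / 6.28319
L0 = 59.0526 m

59.0526


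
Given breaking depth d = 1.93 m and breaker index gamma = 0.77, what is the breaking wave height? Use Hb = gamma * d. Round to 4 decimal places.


Hb = gamma * d
Hb = 0.77 * 1.93
Hb = 1.4861 m

1.4861


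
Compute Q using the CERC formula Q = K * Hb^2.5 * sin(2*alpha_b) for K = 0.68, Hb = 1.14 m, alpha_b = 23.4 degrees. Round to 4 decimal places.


Q = K * Hb^2.5 * sin(2 * alpha_b)
Hb^2.5 = 1.14^2.5 = 1.387593
sin(2 * 23.4) = sin(46.8) = 0.728969
Q = 0.68 * 1.387593 * 0.728969
Q = 0.6878 m^3/s

0.6878


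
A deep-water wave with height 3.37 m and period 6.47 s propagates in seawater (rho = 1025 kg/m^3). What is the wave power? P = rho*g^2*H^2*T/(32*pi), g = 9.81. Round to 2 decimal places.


P = rho * g^2 * H^2 * T / (32 * pi)
P = 1025 * 9.81^2 * 3.37^2 * 6.47 / (32 * pi)
P = 1025 * 96.2361 * 11.3569 * 6.47 / 100.53096
P = 72098.48 W/m

72098.48


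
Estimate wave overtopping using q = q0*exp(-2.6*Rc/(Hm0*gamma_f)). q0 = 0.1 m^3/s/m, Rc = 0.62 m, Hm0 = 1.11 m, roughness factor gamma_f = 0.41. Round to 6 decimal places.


q = q0 * exp(-2.6 * Rc / (Hm0 * gamma_f))
Exponent = -2.6 * 0.62 / (1.11 * 0.41)
= -2.6 * 0.62 / 0.4551
= -3.542079
exp(-3.542079) = 0.028953
q = 0.1 * 0.028953
q = 0.002895 m^3/s/m

0.002895


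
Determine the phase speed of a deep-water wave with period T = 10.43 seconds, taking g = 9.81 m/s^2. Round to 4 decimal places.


We use the deep-water celerity formula:
C = g * T / (2 * pi)
C = 9.81 * 10.43 / (2 * 3.14159...)
C = 102.318300 / 6.283185
C = 16.2845 m/s

16.2845


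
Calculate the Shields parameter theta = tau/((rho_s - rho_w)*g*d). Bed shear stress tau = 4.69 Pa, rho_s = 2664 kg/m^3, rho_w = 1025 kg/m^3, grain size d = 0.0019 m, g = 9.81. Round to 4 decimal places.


theta = tau / ((rho_s - rho_w) * g * d)
rho_s - rho_w = 2664 - 1025 = 1639
Denominator = 1639 * 9.81 * 0.0019 = 30.549321
theta = 4.69 / 30.549321
theta = 0.1535

0.1535


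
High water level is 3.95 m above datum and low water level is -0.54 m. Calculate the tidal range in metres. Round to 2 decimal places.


Tidal range = High water - Low water
Tidal range = 3.95 - (-0.54)
Tidal range = 4.49 m

4.49


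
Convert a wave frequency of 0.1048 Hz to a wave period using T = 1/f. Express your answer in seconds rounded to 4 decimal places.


T = 1 / f
T = 1 / 0.1048
T = 9.5420 s

9.5420


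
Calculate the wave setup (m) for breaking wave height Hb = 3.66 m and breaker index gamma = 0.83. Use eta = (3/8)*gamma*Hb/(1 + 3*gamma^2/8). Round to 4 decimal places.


eta = (3/8) * gamma * Hb / (1 + 3*gamma^2/8)
Numerator = (3/8) * 0.83 * 3.66 = 1.139175
Denominator = 1 + 3*0.83^2/8 = 1 + 0.258338 = 1.258338
eta = 1.139175 / 1.258338
eta = 0.9053 m

0.9053


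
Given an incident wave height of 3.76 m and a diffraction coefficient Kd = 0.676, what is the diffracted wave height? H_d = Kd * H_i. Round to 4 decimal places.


H_d = Kd * H_i
H_d = 0.676 * 3.76
H_d = 2.5418 m

2.5418


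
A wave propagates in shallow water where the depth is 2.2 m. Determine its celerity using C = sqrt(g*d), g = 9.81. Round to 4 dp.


Using the shallow-water approximation:
C = sqrt(g * d) = sqrt(9.81 * 2.2)
C = sqrt(21.5820)
C = 4.6456 m/s

4.6456


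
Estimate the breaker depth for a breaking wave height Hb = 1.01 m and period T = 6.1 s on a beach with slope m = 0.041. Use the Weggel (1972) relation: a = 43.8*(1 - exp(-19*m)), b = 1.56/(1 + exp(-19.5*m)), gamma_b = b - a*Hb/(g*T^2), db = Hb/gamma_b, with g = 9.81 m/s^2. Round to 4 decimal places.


a = 43.8 * (1 - exp(-19 * m))
exp(-19 * 0.041) = exp(-0.7790) = 0.458865
a = 43.8 * (1 - 0.458865) = 23.701728
b = 1.56 / (1 + exp(-19.5 * m))
exp(-19.5 * 0.041) = exp(-0.7995) = 0.449554
b = 1.56 / (1 + 0.449554) = 1.076193
Hb / (g * T^2) = 1.01 / (9.81 * 6.1^2) = 1.01 / 365.0301 = 0.00276690
gamma_b = b - a * Hb/(g*T^2) = 1.076193 - 23.701728 * 0.00276690 = 1.010613
db = Hb / gamma_b = 1.01 / 1.010613
db = 0.9994 m

0.9994


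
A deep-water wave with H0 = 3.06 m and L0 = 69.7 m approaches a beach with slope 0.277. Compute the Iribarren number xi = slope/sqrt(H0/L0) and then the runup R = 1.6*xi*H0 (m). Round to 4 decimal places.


xi = slope / sqrt(H0/L0)
H0/L0 = 3.06/69.7 = 0.043902
sqrt(0.043902) = 0.209529
xi = 0.277 / 0.209529 = 1.322012
R = 1.6 * xi * H0 = 1.6 * 1.322012 * 3.06
R = 6.4726 m

6.4726


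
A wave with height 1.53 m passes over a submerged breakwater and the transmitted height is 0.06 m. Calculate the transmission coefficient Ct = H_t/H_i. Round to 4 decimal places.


Ct = H_t / H_i
Ct = 0.06 / 1.53
Ct = 0.0392

0.0392


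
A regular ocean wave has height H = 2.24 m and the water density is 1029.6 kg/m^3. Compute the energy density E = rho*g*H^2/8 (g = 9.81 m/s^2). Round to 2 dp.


E = (1/8) * rho * g * H^2
E = (1/8) * 1029.6 * 9.81 * 2.24^2
E = 0.125 * 1029.6 * 9.81 * 5.0176
E = 6334.96 J/m^2

6334.96


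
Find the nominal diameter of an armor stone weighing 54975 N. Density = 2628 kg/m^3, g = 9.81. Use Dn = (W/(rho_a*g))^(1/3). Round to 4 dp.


V = W / (rho_a * g)
V = 54975 / (2628 * 9.81)
V = 54975 / 25780.68
V = 2.132411 m^3
Dn = V^(1/3) = 2.132411^(1/3)
Dn = 1.2871 m

1.2871


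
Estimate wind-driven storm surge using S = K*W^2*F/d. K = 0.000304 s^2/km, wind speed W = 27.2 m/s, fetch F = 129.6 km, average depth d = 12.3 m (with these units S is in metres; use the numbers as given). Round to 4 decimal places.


S = K * W^2 * F / d
W^2 = 27.2^2 = 739.84
S = 0.000304 * 739.84 * 129.6 / 12.3
Numerator = 0.000304 * 739.84 * 129.6 = 29.148512
S = 29.148512 / 12.3 = 2.3698 m

2.3698


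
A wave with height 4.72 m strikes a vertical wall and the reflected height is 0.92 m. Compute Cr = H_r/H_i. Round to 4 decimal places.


Cr = H_r / H_i
Cr = 0.92 / 4.72
Cr = 0.1949

0.1949


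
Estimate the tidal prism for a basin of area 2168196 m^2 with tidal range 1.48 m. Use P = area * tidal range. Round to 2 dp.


Tidal prism = Area * Tidal range
P = 2168196 * 1.48
P = 3208930.08 m^3

3208930.08


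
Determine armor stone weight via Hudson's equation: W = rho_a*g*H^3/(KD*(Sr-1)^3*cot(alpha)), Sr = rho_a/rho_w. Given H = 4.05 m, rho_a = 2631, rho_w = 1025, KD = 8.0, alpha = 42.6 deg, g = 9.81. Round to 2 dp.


Sr = rho_a / rho_w = 2631 / 1025 = 2.566829
(Sr - 1) = 1.566829
(Sr - 1)^3 = 3.846494
cot(42.6) = 1 / tan(42.6) = 1 / 0.919547 = 1.087492
Numerator = 2631 * 9.81 * 4.05^3 = 1714568.8336
Denominator = 8.0 * 3.846494 * 1.087492 = 33.464244
W = 1714568.8336 / 33.464244
W = 51235.85 N

51235.85


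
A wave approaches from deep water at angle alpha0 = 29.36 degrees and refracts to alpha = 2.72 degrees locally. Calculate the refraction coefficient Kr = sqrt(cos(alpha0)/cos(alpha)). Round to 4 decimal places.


Kr = sqrt(cos(alpha0) / cos(alpha))
cos(29.36) = 0.871556
cos(2.72) = 0.998873
Kr = sqrt(0.871556 / 0.998873)
Kr = sqrt(0.872539)
Kr = 0.9341

0.9341


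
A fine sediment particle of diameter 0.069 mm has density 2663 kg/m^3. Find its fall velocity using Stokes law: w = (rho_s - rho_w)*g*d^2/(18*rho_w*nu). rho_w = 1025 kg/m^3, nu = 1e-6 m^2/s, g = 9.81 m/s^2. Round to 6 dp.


w = (rho_s - rho_w) * g * d^2 / (18 * rho_w * nu)
d = 0.069 mm = 0.000069 m
rho_s - rho_w = 2663 - 1025 = 1638
Numerator = 1638 * 9.81 * (0.000069)^2 = 0.000076503462
Denominator = 18 * 1025 * 1e-6 = 0.018450
w = 0.004147 m/s

0.004147


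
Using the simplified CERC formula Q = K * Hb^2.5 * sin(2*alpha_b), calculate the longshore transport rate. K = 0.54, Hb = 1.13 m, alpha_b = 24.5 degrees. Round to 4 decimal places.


Q = K * Hb^2.5 * sin(2 * alpha_b)
Hb^2.5 = 1.13^2.5 = 1.357363
sin(2 * 24.5) = sin(49.0) = 0.754710
Q = 0.54 * 1.357363 * 0.754710
Q = 0.5532 m^3/s

0.5532


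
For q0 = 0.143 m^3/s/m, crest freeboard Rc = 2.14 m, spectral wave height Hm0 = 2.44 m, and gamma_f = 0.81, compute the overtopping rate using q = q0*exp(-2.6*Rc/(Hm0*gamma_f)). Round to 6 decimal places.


q = q0 * exp(-2.6 * Rc / (Hm0 * gamma_f))
Exponent = -2.6 * 2.14 / (2.44 * 0.81)
= -2.6 * 2.14 / 1.9764
= -2.815220
exp(-2.815220) = 0.059892
q = 0.143 * 0.059892
q = 0.008564 m^3/s/m

0.008564


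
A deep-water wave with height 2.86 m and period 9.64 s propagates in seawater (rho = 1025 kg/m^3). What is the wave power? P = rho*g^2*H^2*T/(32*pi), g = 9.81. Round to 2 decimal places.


P = rho * g^2 * H^2 * T / (32 * pi)
P = 1025 * 9.81^2 * 2.86^2 * 9.64 / (32 * pi)
P = 1025 * 96.2361 * 8.1796 * 9.64 / 100.53096
P = 77369.74 W/m

77369.74


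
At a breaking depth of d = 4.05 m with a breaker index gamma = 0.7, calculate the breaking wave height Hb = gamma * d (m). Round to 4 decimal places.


Hb = gamma * d
Hb = 0.7 * 4.05
Hb = 2.8350 m

2.8350


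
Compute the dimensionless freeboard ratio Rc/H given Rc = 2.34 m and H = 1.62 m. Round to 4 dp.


Relative freeboard = Rc / H
= 2.34 / 1.62
= 1.4444

1.4444


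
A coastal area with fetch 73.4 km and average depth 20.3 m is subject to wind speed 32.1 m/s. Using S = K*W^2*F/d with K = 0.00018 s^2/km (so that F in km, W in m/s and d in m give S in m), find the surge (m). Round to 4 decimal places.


S = K * W^2 * F / d
W^2 = 32.1^2 = 1030.41
S = 0.00018 * 1030.41 * 73.4 / 20.3
Numerator = 0.00018 * 1030.41 * 73.4 = 13.613777
S = 13.613777 / 20.3 = 0.6706 m

0.6706


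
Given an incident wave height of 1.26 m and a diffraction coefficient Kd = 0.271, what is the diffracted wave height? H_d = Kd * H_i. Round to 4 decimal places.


H_d = Kd * H_i
H_d = 0.271 * 1.26
H_d = 0.3415 m

0.3415


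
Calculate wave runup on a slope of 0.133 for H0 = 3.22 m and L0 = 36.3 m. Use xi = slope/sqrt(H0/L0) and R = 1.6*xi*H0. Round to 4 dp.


xi = slope / sqrt(H0/L0)
H0/L0 = 3.22/36.3 = 0.088705
sqrt(0.088705) = 0.297834
xi = 0.133 / 0.297834 = 0.446557
R = 1.6 * xi * H0 = 1.6 * 0.446557 * 3.22
R = 2.3007 m

2.3007


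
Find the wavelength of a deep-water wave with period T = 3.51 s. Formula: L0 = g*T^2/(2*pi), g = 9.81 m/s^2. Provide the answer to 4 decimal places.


L0 = g * T^2 / (2 * pi)
L0 = 9.81 * 3.51^2 / (2 * pi)
L0 = 9.81 * 12.3201 / 6.28319
L0 = 120.8602 / 6.28319
L0 = 19.2355 m

19.2355


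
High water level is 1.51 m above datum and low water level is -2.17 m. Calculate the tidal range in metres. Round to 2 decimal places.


Tidal range = High water - Low water
Tidal range = 1.51 - (-2.17)
Tidal range = 3.68 m

3.68


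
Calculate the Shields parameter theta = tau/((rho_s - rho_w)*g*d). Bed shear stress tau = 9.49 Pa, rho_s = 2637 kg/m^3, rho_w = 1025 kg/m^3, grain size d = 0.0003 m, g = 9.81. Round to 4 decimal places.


theta = tau / ((rho_s - rho_w) * g * d)
rho_s - rho_w = 2637 - 1025 = 1612
Denominator = 1612 * 9.81 * 0.0003 = 4.744116
theta = 9.49 / 4.744116
theta = 2.0004

2.0004


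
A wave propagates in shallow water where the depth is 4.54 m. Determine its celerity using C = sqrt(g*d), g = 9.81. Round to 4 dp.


Using the shallow-water approximation:
C = sqrt(g * d) = sqrt(9.81 * 4.54)
C = sqrt(44.5374)
C = 6.6736 m/s

6.6736


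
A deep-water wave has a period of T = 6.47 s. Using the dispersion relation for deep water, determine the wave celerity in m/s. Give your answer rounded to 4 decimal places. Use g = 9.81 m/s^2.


We use the deep-water celerity formula:
C = g * T / (2 * pi)
C = 9.81 * 6.47 / (2 * 3.14159...)
C = 63.470700 / 6.283185
C = 10.1017 m/s

10.1017


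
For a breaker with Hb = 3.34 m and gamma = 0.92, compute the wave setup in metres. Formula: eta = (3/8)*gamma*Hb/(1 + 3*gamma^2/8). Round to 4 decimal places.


eta = (3/8) * gamma * Hb / (1 + 3*gamma^2/8)
Numerator = (3/8) * 0.92 * 3.34 = 1.152300
Denominator = 1 + 3*0.92^2/8 = 1 + 0.317400 = 1.317400
eta = 1.152300 / 1.317400
eta = 0.8747 m

0.8747


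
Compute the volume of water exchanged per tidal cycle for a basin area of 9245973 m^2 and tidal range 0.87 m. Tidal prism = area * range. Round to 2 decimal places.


Tidal prism = Area * Tidal range
P = 9245973 * 0.87
P = 8043996.51 m^3

8043996.51


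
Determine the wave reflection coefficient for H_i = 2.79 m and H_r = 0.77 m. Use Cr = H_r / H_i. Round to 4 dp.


Cr = H_r / H_i
Cr = 0.77 / 2.79
Cr = 0.2760

0.2760


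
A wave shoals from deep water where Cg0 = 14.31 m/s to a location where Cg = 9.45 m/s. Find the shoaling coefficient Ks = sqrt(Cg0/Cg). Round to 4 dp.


Ks = sqrt(Cg0 / Cg)
Ks = sqrt(14.31 / 9.45)
Ks = sqrt(1.5143)
Ks = 1.2306

1.2306


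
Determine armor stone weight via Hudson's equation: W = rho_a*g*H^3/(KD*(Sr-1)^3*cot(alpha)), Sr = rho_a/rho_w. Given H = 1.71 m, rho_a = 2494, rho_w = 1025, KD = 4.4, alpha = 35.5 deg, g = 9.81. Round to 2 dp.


Sr = rho_a / rho_w = 2494 / 1025 = 2.433171
(Sr - 1) = 1.433171
(Sr - 1)^3 = 2.943702
cot(35.5) = 1 / tan(35.5) = 1 / 0.713293 = 1.401948
Numerator = 2494 * 9.81 * 1.71^3 = 122335.8624
Denominator = 4.4 * 2.943702 * 1.401948 = 18.158437
W = 122335.8624 / 18.158437
W = 6737.14 N

6737.14


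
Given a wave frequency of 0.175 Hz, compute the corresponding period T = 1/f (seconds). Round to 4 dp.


T = 1 / f
T = 1 / 0.175
T = 5.7143 s

5.7143


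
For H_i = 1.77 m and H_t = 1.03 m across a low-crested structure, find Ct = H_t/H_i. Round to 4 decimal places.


Ct = H_t / H_i
Ct = 1.03 / 1.77
Ct = 0.5819

0.5819


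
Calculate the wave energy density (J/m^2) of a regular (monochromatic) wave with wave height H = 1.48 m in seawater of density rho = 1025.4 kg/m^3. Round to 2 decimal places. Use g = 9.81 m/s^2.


E = (1/8) * rho * g * H^2
E = (1/8) * 1025.4 * 9.81 * 1.48^2
E = 0.125 * 1025.4 * 9.81 * 2.1904
E = 2754.20 J/m^2

2754.20


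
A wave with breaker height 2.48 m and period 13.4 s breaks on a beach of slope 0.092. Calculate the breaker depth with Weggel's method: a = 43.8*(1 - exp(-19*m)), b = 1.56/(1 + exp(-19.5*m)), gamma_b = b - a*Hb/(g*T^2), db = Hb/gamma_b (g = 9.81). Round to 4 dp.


a = 43.8 * (1 - exp(-19 * m))
exp(-19 * 0.092) = exp(-1.7480) = 0.174122
a = 43.8 * (1 - 0.174122) = 36.173463
b = 1.56 / (1 + exp(-19.5 * m))
exp(-19.5 * 0.092) = exp(-1.7940) = 0.166294
b = 1.56 / (1 + 0.166294) = 1.337571
Hb / (g * T^2) = 2.48 / (9.81 * 13.4^2) = 2.48 / 1761.4836 = 0.00140790
gamma_b = b - a * Hb/(g*T^2) = 1.337571 - 36.173463 * 0.00140790 = 1.286642
db = Hb / gamma_b = 2.48 / 1.286642
db = 1.9275 m

1.9275


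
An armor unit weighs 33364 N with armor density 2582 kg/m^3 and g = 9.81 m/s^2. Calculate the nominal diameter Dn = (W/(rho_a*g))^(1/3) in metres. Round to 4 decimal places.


V = W / (rho_a * g)
V = 33364 / (2582 * 9.81)
V = 33364 / 25329.42
V = 1.317203 m^3
Dn = V^(1/3) = 1.317203^(1/3)
Dn = 1.0962 m

1.0962


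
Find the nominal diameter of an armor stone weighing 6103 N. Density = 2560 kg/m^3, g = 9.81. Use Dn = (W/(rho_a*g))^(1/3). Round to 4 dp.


V = W / (rho_a * g)
V = 6103 / (2560 * 9.81)
V = 6103 / 25113.60
V = 0.243016 m^3
Dn = V^(1/3) = 0.243016^(1/3)
Dn = 0.6240 m

0.6240


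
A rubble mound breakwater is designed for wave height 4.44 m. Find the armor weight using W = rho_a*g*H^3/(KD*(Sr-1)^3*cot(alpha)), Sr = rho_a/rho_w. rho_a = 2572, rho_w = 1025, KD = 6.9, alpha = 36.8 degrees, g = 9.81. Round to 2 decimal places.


Sr = rho_a / rho_w = 2572 / 1025 = 2.509268
(Sr - 1) = 1.509268
(Sr - 1)^3 = 3.437948
cot(36.8) = 1 / tan(36.8) = 1 / 0.748096 = 1.336728
Numerator = 2572 * 9.81 * 4.44^3 = 2208456.6658
Denominator = 6.9 * 3.437948 * 1.336728 = 31.709643
W = 2208456.6658 / 31.709643
W = 69646.22 N

69646.22


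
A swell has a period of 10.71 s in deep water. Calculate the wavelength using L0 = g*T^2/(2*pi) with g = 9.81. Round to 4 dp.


L0 = g * T^2 / (2 * pi)
L0 = 9.81 * 10.71^2 / (2 * pi)
L0 = 9.81 * 114.7041 / 6.28319
L0 = 1125.2472 / 6.28319
L0 = 179.0887 m

179.0887


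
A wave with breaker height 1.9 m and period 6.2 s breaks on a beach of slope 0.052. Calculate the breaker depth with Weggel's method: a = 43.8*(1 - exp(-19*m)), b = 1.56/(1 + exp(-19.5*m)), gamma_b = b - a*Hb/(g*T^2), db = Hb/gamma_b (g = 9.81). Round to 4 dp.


a = 43.8 * (1 - exp(-19 * m))
exp(-19 * 0.052) = exp(-0.9880) = 0.372321
a = 43.8 * (1 - 0.372321) = 27.492358
b = 1.56 / (1 + exp(-19.5 * m))
exp(-19.5 * 0.052) = exp(-1.0140) = 0.362765
b = 1.56 / (1 + 0.362765) = 1.144731
Hb / (g * T^2) = 1.9 / (9.81 * 6.2^2) = 1.9 / 377.0964 = 0.00503850
gamma_b = b - a * Hb/(g*T^2) = 1.144731 - 27.492358 * 0.00503850 = 1.006211
db = Hb / gamma_b = 1.9 / 1.006211
db = 1.8883 m

1.8883


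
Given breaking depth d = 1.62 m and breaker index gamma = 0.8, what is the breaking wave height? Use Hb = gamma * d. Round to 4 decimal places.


Hb = gamma * d
Hb = 0.8 * 1.62
Hb = 1.2960 m

1.2960


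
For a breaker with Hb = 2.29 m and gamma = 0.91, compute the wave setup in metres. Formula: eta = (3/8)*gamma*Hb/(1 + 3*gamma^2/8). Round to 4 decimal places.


eta = (3/8) * gamma * Hb / (1 + 3*gamma^2/8)
Numerator = (3/8) * 0.91 * 2.29 = 0.781463
Denominator = 1 + 3*0.91^2/8 = 1 + 0.310538 = 1.310538
eta = 0.781463 / 1.310538
eta = 0.5963 m

0.5963


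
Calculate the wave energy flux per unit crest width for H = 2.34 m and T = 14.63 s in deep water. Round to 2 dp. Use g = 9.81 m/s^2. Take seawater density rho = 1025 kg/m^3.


P = rho * g^2 * H^2 * T / (32 * pi)
P = 1025 * 9.81^2 * 2.34^2 * 14.63 / (32 * pi)
P = 1025 * 96.2361 * 5.4756 * 14.63 / 100.53096
P = 78602.81 W/m

78602.81


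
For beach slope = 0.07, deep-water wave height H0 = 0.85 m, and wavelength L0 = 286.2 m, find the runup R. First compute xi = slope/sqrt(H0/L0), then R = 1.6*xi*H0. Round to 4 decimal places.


xi = slope / sqrt(H0/L0)
H0/L0 = 0.85/286.2 = 0.002970
sqrt(0.002970) = 0.054497
xi = 0.07 / 0.054497 = 1.284468
R = 1.6 * xi * H0 = 1.6 * 1.284468 * 0.85
R = 1.7469 m

1.7469


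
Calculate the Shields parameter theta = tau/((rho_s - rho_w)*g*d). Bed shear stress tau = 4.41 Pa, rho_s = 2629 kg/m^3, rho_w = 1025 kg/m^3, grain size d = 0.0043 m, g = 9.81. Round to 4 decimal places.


theta = tau / ((rho_s - rho_w) * g * d)
rho_s - rho_w = 2629 - 1025 = 1604
Denominator = 1604 * 9.81 * 0.0043 = 67.661532
theta = 4.41 / 67.661532
theta = 0.0652

0.0652


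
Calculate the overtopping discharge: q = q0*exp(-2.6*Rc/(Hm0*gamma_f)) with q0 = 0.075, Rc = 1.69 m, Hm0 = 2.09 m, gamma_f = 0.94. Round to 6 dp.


q = q0 * exp(-2.6 * Rc / (Hm0 * gamma_f))
Exponent = -2.6 * 1.69 / (2.09 * 0.94)
= -2.6 * 1.69 / 1.9646
= -2.236588
exp(-2.236588) = 0.106822
q = 0.075 * 0.106822
q = 0.008012 m^3/s/m

0.008012


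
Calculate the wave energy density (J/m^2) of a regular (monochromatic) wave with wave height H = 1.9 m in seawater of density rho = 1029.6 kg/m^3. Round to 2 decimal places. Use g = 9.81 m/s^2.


E = (1/8) * rho * g * H^2
E = (1/8) * 1029.6 * 9.81 * 1.9^2
E = 0.125 * 1029.6 * 9.81 * 3.6100
E = 4557.79 J/m^2

4557.79


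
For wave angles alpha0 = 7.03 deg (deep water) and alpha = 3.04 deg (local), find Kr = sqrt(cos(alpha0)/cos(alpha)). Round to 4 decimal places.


Kr = sqrt(cos(alpha0) / cos(alpha))
cos(7.03) = 0.992482
cos(3.04) = 0.998593
Kr = sqrt(0.992482 / 0.998593)
Kr = sqrt(0.993881)
Kr = 0.9969

0.9969


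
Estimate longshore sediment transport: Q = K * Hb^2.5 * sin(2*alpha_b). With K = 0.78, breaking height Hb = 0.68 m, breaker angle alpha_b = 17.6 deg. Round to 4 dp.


Q = K * Hb^2.5 * sin(2 * alpha_b)
Hb^2.5 = 0.68^2.5 = 0.381305
sin(2 * 17.6) = sin(35.2) = 0.576432
Q = 0.78 * 0.381305 * 0.576432
Q = 0.1714 m^3/s

0.1714


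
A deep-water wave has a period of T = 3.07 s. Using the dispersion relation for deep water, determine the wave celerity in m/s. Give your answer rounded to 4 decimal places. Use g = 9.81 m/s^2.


We use the deep-water celerity formula:
C = g * T / (2 * pi)
C = 9.81 * 3.07 / (2 * 3.14159...)
C = 30.116700 / 6.283185
C = 4.7932 m/s

4.7932


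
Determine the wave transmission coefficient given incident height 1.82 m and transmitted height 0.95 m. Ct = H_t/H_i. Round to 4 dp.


Ct = H_t / H_i
Ct = 0.95 / 1.82
Ct = 0.5220

0.5220


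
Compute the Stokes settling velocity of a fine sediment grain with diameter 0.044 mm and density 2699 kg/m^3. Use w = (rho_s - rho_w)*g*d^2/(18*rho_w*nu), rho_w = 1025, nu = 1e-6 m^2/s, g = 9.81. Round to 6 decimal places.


w = (rho_s - rho_w) * g * d^2 / (18 * rho_w * nu)
d = 0.044 mm = 0.000044 m
rho_s - rho_w = 2699 - 1025 = 1674
Numerator = 1674 * 9.81 * (0.000044)^2 = 0.000031792876
Denominator = 18 * 1025 * 1e-6 = 0.018450
w = 0.001723 m/s

0.001723


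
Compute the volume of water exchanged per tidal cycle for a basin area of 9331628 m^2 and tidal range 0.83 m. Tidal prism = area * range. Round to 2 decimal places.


Tidal prism = Area * Tidal range
P = 9331628 * 0.83
P = 7745251.24 m^3

7745251.24


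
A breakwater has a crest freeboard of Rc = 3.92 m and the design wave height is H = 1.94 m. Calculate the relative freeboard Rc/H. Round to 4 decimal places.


Relative freeboard = Rc / H
= 3.92 / 1.94
= 2.0206

2.0206


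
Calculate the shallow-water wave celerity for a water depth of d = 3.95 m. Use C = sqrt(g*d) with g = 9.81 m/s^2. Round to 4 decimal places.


Using the shallow-water approximation:
C = sqrt(g * d) = sqrt(9.81 * 3.95)
C = sqrt(38.7495)
C = 6.2249 m/s

6.2249


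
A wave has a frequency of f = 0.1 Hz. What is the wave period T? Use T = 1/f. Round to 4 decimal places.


T = 1 / f
T = 1 / 0.1
T = 10.0000 s

10.0000


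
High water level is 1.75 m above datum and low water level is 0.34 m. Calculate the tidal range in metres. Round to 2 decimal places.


Tidal range = High water - Low water
Tidal range = 1.75 - (0.34)
Tidal range = 1.41 m

1.41


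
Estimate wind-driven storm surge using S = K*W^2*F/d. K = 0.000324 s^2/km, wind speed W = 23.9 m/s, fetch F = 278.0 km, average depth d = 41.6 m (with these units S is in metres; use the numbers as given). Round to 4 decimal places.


S = K * W^2 * F / d
W^2 = 23.9^2 = 571.21
S = 0.000324 * 571.21 * 278.0 / 41.6
Numerator = 0.000324 * 571.21 * 278.0 = 51.450027
S = 51.450027 / 41.6 = 1.2368 m

1.2368


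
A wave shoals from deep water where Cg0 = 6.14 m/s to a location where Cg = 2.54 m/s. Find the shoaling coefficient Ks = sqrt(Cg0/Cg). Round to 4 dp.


Ks = sqrt(Cg0 / Cg)
Ks = sqrt(6.14 / 2.54)
Ks = sqrt(2.4173)
Ks = 1.5548

1.5548


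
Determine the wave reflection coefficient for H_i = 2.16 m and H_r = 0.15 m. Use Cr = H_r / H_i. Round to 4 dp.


Cr = H_r / H_i
Cr = 0.15 / 2.16
Cr = 0.0694

0.0694


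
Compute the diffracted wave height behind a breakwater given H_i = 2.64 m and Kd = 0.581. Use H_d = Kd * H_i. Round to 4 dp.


H_d = Kd * H_i
H_d = 0.581 * 2.64
H_d = 1.5338 m

1.5338


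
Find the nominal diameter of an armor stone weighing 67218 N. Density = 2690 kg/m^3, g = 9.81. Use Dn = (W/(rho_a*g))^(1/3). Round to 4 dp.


V = W / (rho_a * g)
V = 67218 / (2690 * 9.81)
V = 67218 / 26388.90
V = 2.547207 m^3
Dn = V^(1/3) = 2.547207^(1/3)
Dn = 1.3657 m

1.3657


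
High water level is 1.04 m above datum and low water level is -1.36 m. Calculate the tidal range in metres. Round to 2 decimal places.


Tidal range = High water - Low water
Tidal range = 1.04 - (-1.36)
Tidal range = 2.40 m

2.40


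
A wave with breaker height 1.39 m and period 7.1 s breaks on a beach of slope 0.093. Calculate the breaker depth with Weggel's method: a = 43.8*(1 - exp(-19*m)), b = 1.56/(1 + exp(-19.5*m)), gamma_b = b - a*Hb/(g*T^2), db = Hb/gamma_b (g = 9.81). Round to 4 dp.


a = 43.8 * (1 - exp(-19 * m))
exp(-19 * 0.093) = exp(-1.7670) = 0.170845
a = 43.8 * (1 - 0.170845) = 36.317000
b = 1.56 / (1 + exp(-19.5 * m))
exp(-19.5 * 0.093) = exp(-1.8135) = 0.163082
b = 1.56 / (1 + 0.163082) = 1.341264
Hb / (g * T^2) = 1.39 / (9.81 * 7.1^2) = 1.39 / 494.5221 = 0.00281079
gamma_b = b - a * Hb/(g*T^2) = 1.341264 - 36.317000 * 0.00281079 = 1.239184
db = Hb / gamma_b = 1.39 / 1.239184
db = 1.1217 m

1.1217


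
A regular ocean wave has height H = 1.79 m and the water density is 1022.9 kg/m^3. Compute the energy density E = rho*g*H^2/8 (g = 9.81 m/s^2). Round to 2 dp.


E = (1/8) * rho * g * H^2
E = (1/8) * 1022.9 * 9.81 * 1.79^2
E = 0.125 * 1022.9 * 9.81 * 3.2041
E = 4019.00 J/m^2

4019.00


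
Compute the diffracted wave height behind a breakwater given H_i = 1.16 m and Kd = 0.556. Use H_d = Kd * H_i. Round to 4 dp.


H_d = Kd * H_i
H_d = 0.556 * 1.16
H_d = 0.6450 m

0.6450


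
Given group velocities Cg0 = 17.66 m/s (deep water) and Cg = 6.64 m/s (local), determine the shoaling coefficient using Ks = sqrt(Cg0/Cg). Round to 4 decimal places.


Ks = sqrt(Cg0 / Cg)
Ks = sqrt(17.66 / 6.64)
Ks = sqrt(2.6596)
Ks = 1.6308

1.6308


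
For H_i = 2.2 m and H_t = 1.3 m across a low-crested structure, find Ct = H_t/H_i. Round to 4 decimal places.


Ct = H_t / H_i
Ct = 1.3 / 2.2
Ct = 0.5909

0.5909


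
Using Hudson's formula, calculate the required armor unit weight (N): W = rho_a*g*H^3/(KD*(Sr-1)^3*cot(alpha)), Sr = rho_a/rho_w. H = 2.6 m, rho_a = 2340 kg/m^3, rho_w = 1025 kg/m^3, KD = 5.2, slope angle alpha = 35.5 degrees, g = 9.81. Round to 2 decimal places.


Sr = rho_a / rho_w = 2340 / 1025 = 2.282927
(Sr - 1) = 1.282927
(Sr - 1)^3 = 2.111571
cot(35.5) = 1 / tan(35.5) = 1 / 0.713293 = 1.401948
Numerator = 2340 * 9.81 * 2.6^3 = 403464.1104
Denominator = 5.2 * 2.111571 * 1.401948 = 15.393629
W = 403464.1104 / 15.393629
W = 26209.81 N

26209.81


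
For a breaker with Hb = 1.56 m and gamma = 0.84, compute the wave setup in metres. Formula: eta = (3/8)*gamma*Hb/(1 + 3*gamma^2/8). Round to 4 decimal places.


eta = (3/8) * gamma * Hb / (1 + 3*gamma^2/8)
Numerator = (3/8) * 0.84 * 1.56 = 0.491400
Denominator = 1 + 3*0.84^2/8 = 1 + 0.264600 = 1.264600
eta = 0.491400 / 1.264600
eta = 0.3886 m

0.3886


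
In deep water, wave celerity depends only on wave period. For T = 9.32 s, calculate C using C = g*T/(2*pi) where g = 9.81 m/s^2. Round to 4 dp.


We use the deep-water celerity formula:
C = g * T / (2 * pi)
C = 9.81 * 9.32 / (2 * 3.14159...)
C = 91.429200 / 6.283185
C = 14.5514 m/s

14.5514


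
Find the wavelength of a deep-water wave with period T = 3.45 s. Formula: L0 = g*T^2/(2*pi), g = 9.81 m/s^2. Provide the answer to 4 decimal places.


L0 = g * T^2 / (2 * pi)
L0 = 9.81 * 3.45^2 / (2 * pi)
L0 = 9.81 * 11.9025 / 6.28319
L0 = 116.7635 / 6.28319
L0 = 18.5835 m

18.5835


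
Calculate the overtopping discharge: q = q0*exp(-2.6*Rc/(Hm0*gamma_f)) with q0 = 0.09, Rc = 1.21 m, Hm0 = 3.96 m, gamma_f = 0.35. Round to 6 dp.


q = q0 * exp(-2.6 * Rc / (Hm0 * gamma_f))
Exponent = -2.6 * 1.21 / (3.96 * 0.35)
= -2.6 * 1.21 / 1.3860
= -2.269841
exp(-2.269841) = 0.103329
q = 0.09 * 0.103329
q = 0.009300 m^3/s/m

0.009300


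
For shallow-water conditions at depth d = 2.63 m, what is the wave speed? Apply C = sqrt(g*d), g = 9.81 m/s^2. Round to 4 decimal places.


Using the shallow-water approximation:
C = sqrt(g * d) = sqrt(9.81 * 2.63)
C = sqrt(25.8003)
C = 5.0794 m/s

5.0794


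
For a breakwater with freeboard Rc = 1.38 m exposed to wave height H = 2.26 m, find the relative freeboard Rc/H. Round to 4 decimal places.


Relative freeboard = Rc / H
= 1.38 / 2.26
= 0.6106

0.6106


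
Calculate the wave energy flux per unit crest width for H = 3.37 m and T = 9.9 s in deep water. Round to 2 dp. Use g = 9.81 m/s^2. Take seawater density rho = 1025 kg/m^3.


P = rho * g^2 * H^2 * T / (32 * pi)
P = 1025 * 9.81^2 * 3.37^2 * 9.9 / (32 * pi)
P = 1025 * 96.2361 * 11.3569 * 9.9 / 100.53096
P = 110320.70 W/m

110320.70


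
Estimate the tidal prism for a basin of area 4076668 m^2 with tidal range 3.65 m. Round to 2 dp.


Tidal prism = Area * Tidal range
P = 4076668 * 3.65
P = 14879838.20 m^3

14879838.20


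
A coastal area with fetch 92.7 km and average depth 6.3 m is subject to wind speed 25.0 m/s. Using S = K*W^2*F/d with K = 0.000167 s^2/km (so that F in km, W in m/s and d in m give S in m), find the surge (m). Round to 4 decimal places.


S = K * W^2 * F / d
W^2 = 25.0^2 = 625.00
S = 0.000167 * 625.00 * 92.7 / 6.3
Numerator = 0.000167 * 625.00 * 92.7 = 9.675562
S = 9.675562 / 6.3 = 1.5358 m

1.5358


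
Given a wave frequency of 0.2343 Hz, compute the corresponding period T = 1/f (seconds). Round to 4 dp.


T = 1 / f
T = 1 / 0.2343
T = 4.2680 s

4.2680


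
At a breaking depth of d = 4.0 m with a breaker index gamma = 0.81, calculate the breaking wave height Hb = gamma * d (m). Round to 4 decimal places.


Hb = gamma * d
Hb = 0.81 * 4.0
Hb = 3.2400 m

3.2400


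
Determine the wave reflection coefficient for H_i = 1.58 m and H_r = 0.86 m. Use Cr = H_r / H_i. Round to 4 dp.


Cr = H_r / H_i
Cr = 0.86 / 1.58
Cr = 0.5443

0.5443


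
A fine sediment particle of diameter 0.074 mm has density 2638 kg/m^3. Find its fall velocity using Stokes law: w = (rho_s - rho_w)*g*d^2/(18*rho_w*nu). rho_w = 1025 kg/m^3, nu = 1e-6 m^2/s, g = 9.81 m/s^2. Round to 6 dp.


w = (rho_s - rho_w) * g * d^2 / (18 * rho_w * nu)
d = 0.074 mm = 0.000074 m
rho_s - rho_w = 2638 - 1025 = 1613
Numerator = 1613 * 9.81 * (0.000074)^2 = 0.000086649650
Denominator = 18 * 1025 * 1e-6 = 0.018450
w = 0.004696 m/s

0.004696


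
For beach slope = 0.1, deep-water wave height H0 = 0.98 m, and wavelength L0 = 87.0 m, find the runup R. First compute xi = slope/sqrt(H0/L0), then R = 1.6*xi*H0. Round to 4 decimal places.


xi = slope / sqrt(H0/L0)
H0/L0 = 0.98/87.0 = 0.011264
sqrt(0.011264) = 0.106134
xi = 0.1 / 0.106134 = 0.942208
R = 1.6 * xi * H0 = 1.6 * 0.942208 * 0.98
R = 1.4774 m

1.4774


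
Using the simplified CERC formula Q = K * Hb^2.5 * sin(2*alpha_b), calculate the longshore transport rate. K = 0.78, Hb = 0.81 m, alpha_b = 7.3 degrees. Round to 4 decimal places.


Q = K * Hb^2.5 * sin(2 * alpha_b)
Hb^2.5 = 0.81^2.5 = 0.590490
sin(2 * 7.3) = sin(14.6) = 0.252069
Q = 0.78 * 0.590490 * 0.252069
Q = 0.1161 m^3/s

0.1161


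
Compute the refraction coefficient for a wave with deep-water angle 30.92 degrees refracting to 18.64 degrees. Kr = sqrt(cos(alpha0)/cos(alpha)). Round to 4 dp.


Kr = sqrt(cos(alpha0) / cos(alpha))
cos(30.92) = 0.857886
cos(18.64) = 0.947546
Kr = sqrt(0.857886 / 0.947546)
Kr = sqrt(0.905377)
Kr = 0.9515

0.9515
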